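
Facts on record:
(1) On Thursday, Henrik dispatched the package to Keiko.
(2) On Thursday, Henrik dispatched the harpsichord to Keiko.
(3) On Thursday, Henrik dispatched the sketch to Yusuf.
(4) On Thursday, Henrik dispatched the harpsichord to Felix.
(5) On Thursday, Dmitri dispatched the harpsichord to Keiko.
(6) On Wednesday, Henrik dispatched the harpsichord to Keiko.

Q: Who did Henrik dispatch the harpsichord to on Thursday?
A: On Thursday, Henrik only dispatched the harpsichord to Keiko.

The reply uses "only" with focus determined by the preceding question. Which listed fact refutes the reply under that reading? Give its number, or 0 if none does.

4

The question "Who did ... to ...?" targets the recipient, so in the reply the focus falls on "Keiko".
So "only" ranges over recipients; the rest (agent = Henrik, thing = the harpsichord, setting = on Thursday) is presupposed.
Fact (4) keeps agent = Henrik, thing = the harpsichord, setting = on Thursday but has recipient = Felix; that refutes the reply.
(Fact (1) would refute a reading with focus on the thing — but that is not what the question asks.)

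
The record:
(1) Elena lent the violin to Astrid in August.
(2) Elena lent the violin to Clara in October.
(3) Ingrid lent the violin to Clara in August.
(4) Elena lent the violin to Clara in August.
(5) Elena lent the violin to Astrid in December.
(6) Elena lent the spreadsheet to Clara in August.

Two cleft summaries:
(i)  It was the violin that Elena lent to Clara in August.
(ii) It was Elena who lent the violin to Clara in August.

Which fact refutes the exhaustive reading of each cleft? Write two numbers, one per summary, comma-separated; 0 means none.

6, 3

(i): focus "the violin". Looking for Elena as agent and Clara as recipient and in August as setting with some other thing — fact (6) has the spreadsheet there. Refuted.
(ii): focus "Elena". Looking for the violin as thing and Clara as recipient and in August as setting with some other agent — fact (3) has Ingrid there. Refuted.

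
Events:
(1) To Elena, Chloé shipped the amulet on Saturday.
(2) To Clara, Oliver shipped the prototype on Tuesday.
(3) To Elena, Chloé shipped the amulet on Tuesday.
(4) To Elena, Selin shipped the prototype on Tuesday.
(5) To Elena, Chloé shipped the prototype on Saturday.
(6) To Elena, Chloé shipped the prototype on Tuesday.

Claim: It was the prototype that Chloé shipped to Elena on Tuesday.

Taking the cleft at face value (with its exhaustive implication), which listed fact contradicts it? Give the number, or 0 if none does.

The cleft puts "the prototype" in focus and presupposes the open proposition with Chloé as agent and Elena as recipient and on Tuesday as setting.
Exhaustivity: the prototype is the only thing satisfying that background.
Fact (3) shares the background but with thing = the amulet; exhaustivity is violated.

3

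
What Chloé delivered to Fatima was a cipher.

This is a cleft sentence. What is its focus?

In a pseudo-cleft "What ... was X", the post-copular constituent X is the focus.
Here the focus is "a cipher". The backgrounded (presupposed) material includes "Chloé" and "to Fatima".

a cipher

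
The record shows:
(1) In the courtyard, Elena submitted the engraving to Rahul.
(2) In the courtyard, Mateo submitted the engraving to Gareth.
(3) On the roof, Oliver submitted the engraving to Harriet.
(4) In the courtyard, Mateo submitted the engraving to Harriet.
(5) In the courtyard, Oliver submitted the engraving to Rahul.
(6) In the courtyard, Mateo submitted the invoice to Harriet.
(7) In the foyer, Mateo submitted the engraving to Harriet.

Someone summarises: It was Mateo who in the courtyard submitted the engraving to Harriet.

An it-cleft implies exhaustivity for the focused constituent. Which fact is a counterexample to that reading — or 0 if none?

The cleft puts "Mateo" in focus and presupposes the open proposition with thing = the engraving, recipient = Harriet, setting = in the courtyard.
Exhaustivity: Mateo is the only agent satisfying that background.
No listed fact matches the background with a different agent. Exhaustivity holds.

0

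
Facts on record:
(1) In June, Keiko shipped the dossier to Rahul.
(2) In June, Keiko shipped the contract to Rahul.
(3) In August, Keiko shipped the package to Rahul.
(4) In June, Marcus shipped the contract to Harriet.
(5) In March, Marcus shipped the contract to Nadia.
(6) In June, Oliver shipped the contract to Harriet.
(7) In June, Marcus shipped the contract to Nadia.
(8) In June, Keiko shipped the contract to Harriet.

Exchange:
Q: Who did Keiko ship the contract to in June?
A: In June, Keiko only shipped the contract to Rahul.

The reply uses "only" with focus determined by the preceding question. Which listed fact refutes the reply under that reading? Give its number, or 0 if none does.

Answering "Who did ... to ...?" puts focus on the recipient — here, "Rahul".
So "only" ranges over recipients; the rest (Keiko as agent and the contract as thing and in June as setting) is presupposed.
Fact (8) keeps Keiko as agent and the contract as thing and in June as setting but has recipient = Harriet; that refutes the reply.
(Fact (1) would refute a reading with focus on the thing — but that is not what the question asks.)

8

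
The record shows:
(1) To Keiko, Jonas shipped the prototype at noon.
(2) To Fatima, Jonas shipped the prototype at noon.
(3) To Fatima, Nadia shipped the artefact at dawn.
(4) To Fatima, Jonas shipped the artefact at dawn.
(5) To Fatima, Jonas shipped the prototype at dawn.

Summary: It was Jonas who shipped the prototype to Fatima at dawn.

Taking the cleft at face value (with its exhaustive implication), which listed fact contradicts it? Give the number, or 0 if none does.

Focus of the cleft: "Jonas" (the agent). Presupposed background: the prototype as thing and Fatima as recipient and at dawn as setting.
Exhaustivity: Jonas is the only agent satisfying that background.
No listed fact matches the background with a different agent. Exhaustivity holds.

0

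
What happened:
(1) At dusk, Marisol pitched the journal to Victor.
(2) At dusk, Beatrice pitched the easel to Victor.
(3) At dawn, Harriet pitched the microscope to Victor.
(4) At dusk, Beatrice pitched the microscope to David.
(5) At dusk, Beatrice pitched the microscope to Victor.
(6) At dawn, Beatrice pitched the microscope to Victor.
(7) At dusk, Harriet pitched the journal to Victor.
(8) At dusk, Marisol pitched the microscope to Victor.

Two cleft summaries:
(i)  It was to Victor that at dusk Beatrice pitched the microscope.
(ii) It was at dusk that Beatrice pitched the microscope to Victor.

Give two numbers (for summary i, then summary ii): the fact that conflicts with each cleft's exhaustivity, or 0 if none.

(i): focus "Victor". Looking for same agent, thing, setting (Beatrice / the microscope / at dusk) with some other recipient — fact (4) has David there. Refuted.
(ii): focus "at dusk". Looking for same agent, thing, recipient (Beatrice / the microscope / Victor) with some other setting — fact (6) has at dawn there. Refuted.

4, 6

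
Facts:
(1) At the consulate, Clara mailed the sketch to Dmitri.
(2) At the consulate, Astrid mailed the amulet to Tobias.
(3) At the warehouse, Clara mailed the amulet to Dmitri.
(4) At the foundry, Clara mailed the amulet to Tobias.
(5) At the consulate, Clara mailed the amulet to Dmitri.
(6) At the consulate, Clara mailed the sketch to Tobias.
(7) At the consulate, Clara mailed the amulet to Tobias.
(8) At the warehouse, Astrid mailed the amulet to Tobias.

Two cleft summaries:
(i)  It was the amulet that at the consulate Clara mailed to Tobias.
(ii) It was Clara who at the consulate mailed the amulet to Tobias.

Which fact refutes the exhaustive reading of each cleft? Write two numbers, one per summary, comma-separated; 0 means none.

6, 2

(i): focus "the amulet". Looking for Clara as agent and Tobias as recipient and at the consulate as setting with some other thing — fact (6) has the sketch there. Refuted.
(ii): focus "Clara". Looking for the amulet as thing and Tobias as recipient and at the consulate as setting with some other agent — fact (2) has Astrid there. Refuted.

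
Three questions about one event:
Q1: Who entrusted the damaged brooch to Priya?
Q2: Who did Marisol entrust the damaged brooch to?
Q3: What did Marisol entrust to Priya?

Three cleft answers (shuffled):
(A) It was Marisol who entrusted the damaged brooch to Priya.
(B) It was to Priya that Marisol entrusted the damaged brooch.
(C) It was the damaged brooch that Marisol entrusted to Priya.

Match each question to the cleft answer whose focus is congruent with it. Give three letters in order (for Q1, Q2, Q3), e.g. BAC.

ABC

Q1 asks about the subject (agent); cleft (A) focuses "Marisol", which is the subject (agent) — so Q1 → A.
Q2 asks about the recipient; cleft (B) focuses "to Priya", which is the recipient — so Q2 → B.
Q3 asks about the direct object; cleft (C) focuses "the damaged brooch", which is the direct object — so Q3 → C.
Mapping: Q1→A, Q2→B, Q3→C.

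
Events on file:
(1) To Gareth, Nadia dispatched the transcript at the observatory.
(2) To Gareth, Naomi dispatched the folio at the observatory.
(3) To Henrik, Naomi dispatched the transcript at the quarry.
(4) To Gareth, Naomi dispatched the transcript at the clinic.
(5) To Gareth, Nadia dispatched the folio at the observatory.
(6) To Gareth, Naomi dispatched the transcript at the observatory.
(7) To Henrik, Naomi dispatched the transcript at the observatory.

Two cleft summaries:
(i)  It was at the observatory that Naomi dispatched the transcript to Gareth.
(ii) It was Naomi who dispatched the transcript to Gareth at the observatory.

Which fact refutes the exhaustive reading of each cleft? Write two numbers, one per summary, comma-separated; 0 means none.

Summary (i) focuses "at the observatory" (the setting); background Naomi as agent and the transcript as thing and Gareth as recipient. Fact (4) matches that background with setting = at the clinic — refutes (i).
Summary (ii) focuses "Naomi" (the agent); background the transcript as thing and Gareth as recipient and at the observatory as setting. Fact (1) matches that background with agent = Nadia — refutes (ii).

4, 1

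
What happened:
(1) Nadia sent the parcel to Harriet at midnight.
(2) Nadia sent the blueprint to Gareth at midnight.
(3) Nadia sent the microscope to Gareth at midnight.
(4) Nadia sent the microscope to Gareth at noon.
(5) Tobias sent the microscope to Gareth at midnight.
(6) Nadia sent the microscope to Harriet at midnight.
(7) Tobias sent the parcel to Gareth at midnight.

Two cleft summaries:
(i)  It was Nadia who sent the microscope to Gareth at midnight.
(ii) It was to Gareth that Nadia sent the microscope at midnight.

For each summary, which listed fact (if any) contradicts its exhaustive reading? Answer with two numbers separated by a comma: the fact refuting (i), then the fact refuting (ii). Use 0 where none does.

(i): focus "Nadia". Looking for the microscope as thing and Gareth as recipient and at midnight as setting with some other agent — fact (5) has Tobias there. Refuted.
(ii): focus "Gareth". Looking for Nadia as agent and the microscope as thing and at midnight as setting with some other recipient — fact (6) has Harriet there. Refuted.

5, 6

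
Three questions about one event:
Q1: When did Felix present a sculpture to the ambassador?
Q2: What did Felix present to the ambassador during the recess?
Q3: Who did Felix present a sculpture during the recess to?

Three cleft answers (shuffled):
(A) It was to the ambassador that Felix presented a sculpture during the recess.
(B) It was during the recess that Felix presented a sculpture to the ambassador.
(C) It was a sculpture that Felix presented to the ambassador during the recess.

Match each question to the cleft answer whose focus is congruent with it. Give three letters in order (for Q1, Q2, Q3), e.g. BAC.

BCA

Q1 asks about the time; cleft (B) focuses "during the recess", which is the time — so Q1 → B.
Q2 asks about the direct object; cleft (C) focuses "a sculpture", which is the direct object — so Q2 → C.
Q3 asks about the recipient; cleft (A) focuses "to the ambassador", which is the recipient — so Q3 → A.
Mapping: Q1→B, Q2→C, Q3→A.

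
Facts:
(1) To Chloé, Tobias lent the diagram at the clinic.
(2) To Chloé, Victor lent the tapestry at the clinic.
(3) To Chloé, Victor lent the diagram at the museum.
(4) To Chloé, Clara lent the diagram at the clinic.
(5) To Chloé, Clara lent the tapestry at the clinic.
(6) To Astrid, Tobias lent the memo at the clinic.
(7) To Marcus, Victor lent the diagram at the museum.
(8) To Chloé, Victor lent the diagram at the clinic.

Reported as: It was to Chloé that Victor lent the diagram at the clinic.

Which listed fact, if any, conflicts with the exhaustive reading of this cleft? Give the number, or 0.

The cleft puts "Chloé" in focus and presupposes the open proposition with agent = Victor, thing = the diagram, setting = at the clinic.
The exhaustive reading says no other recipient fits that background.
Every other fact differs from the presupposition on some backgrounded slot, so none challenges the exhaustivity.

0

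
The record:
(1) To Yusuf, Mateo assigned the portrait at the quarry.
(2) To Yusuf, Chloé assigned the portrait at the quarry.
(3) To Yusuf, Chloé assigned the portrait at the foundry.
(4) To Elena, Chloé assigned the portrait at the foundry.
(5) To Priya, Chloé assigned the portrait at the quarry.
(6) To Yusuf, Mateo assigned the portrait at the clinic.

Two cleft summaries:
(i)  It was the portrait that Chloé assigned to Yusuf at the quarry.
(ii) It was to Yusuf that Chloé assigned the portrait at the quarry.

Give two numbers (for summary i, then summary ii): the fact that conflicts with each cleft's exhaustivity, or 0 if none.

(i): focus "the portrait". No fact shares Chloé as agent and Yusuf as recipient and at the quarry as setting with a different thing. 0.
(ii): focus "Yusuf". Looking for Chloé as agent and the portrait as thing and at the quarry as setting with some other recipient — fact (5) has Priya there. Refuted.

0, 5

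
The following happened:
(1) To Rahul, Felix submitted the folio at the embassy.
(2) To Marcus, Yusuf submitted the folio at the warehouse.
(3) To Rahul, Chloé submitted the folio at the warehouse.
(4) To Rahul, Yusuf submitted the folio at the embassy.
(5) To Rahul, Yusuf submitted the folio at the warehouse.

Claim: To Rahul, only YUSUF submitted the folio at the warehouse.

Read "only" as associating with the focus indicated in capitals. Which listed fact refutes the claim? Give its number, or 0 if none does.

3

Focus (in capitals) is "Yusuf" — the agent. "Only" excludes alternative agents while holding fixed same thing, recipient, setting (the folio / Rahul / at the warehouse).
Fact (3) shares the background but differs in agent (Chloé) — a counterexample.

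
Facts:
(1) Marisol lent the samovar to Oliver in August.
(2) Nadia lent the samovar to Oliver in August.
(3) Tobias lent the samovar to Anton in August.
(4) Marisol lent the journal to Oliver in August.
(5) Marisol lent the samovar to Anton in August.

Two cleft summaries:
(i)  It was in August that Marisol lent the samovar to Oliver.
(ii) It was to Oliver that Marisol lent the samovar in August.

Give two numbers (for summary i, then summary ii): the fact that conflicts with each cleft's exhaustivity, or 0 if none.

(i): focus "in August". No fact shares same agent, thing, recipient (Marisol / the samovar / Oliver) with a different setting. 0.
(ii): focus "Oliver". Looking for same agent, thing, setting (Marisol / the samovar / in August) with some other recipient — fact (5) has Anton there. Refuted.

0, 5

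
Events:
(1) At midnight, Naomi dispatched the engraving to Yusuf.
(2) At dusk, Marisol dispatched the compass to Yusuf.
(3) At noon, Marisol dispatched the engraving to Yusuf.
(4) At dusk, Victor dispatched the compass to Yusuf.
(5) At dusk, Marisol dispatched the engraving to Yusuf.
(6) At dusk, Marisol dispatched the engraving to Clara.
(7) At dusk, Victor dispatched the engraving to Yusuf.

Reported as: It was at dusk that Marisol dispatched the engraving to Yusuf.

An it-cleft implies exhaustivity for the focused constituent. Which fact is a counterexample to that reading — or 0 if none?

Focus of the cleft: "at dusk" (the setting). Presupposed background: Marisol as agent and the engraving as thing and Yusuf as recipient.
The exhaustive reading says no other setting fits that background.
Fact (3) shares the background but with setting = at noon; exhaustivity is violated.

3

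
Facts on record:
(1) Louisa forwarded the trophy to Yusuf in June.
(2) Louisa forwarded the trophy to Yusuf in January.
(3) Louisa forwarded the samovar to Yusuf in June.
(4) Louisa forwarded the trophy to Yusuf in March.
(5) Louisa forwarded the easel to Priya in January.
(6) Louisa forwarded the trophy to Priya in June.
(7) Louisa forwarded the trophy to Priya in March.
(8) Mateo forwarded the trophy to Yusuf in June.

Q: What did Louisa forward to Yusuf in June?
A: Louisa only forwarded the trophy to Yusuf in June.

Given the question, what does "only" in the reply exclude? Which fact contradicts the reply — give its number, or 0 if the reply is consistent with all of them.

Answering "What did ...?" puts focus on the thing — here, "the trophy".
So "only" ranges over things; the rest (agent = Louisa, recipient = Yusuf, setting = in June) is presupposed.
Fact (3) keeps agent = Louisa, recipient = Yusuf, setting = in June but has thing = the samovar; that refutes the reply.
(Fact (6) would refute a reading with focus on the recipient — but that is not what the question asks.)

3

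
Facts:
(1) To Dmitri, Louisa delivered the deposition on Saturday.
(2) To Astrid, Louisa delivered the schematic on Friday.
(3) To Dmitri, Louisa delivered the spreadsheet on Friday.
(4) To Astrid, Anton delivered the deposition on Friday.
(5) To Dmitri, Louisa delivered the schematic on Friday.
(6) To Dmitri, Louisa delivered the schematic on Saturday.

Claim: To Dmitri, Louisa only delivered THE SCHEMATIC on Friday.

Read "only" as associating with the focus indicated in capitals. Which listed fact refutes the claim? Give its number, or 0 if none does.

3

The capitals mark "the schematic" as focus. So "only" rules out other things, with the rest (Louisa as agent and Dmitri as recipient and on Friday as setting) as background.
Fact (3) shares the background but differs in thing (the spreadsheet) — a counterexample.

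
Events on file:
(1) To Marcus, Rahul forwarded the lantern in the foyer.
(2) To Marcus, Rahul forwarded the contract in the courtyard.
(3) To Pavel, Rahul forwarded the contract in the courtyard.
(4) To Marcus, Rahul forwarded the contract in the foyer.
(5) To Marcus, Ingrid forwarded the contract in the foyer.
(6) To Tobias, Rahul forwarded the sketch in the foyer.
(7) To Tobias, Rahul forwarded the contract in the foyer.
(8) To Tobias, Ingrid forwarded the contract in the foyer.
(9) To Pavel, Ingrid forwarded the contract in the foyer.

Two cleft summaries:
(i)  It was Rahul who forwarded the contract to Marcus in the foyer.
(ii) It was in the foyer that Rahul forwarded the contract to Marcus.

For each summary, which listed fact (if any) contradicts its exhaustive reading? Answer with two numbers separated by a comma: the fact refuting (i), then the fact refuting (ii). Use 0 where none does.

5, 2

(i): focus "Rahul". Looking for thing = the contract, recipient = Marcus, setting = in the foyer with some other agent — fact (5) has Ingrid there. Refuted.
(ii): focus "in the foyer". Looking for agent = Rahul, thing = the contract, recipient = Marcus with some other setting — fact (2) has in the courtyard there. Refuted.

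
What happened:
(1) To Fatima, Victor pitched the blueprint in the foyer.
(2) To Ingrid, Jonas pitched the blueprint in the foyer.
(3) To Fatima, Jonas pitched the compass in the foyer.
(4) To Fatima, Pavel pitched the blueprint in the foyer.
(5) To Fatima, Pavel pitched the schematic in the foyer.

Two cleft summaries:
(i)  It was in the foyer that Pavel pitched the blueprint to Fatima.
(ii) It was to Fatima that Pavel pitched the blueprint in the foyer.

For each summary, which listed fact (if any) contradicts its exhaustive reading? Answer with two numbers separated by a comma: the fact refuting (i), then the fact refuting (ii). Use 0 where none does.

0, 0

(i): focus "in the foyer". No fact shares Pavel as agent and the blueprint as thing and Fatima as recipient with a different setting. 0.
(ii): focus "Fatima". No fact shares Pavel as agent and the blueprint as thing and in the foyer as setting with a different recipient. 0.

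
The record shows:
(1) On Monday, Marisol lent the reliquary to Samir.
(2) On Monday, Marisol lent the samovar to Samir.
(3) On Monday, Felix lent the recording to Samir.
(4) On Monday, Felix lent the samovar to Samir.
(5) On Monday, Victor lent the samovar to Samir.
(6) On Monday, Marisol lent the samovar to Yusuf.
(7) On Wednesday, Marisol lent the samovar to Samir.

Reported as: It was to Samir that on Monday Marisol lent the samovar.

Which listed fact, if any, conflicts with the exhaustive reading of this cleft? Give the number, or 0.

6

The cleft puts "Samir" in focus and presupposes the open proposition with agent = Marisol, thing = the samovar, setting = on Monday.
Exhaustivity: Samir is the only recipient satisfying that background.
Fact (6) shares the background but with recipient = Yusuf; exhaustivity is violated.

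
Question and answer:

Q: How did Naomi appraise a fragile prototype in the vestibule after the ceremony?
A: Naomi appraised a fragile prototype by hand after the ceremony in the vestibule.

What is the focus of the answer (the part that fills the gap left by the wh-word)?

by hand

The wh-word "how" asks about the manner.
In the answer, "Naomi", "a fragile prototype", "in the vestibule" and "after the ceremony" are given — repeated from the question.
The constituent filling the manner gap is "by hand"; that is the focus and would carry nuclear stress.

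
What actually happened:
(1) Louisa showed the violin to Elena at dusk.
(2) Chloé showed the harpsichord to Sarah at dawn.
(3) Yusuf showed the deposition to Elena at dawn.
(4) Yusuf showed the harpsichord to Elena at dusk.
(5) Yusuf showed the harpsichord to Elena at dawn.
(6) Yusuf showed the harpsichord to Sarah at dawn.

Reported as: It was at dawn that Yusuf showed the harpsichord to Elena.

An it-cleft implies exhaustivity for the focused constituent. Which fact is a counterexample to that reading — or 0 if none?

4

Focus of the cleft: "at dawn" (the setting). Presupposed background: same agent, thing, recipient (Yusuf / the harpsichord / Elena).
Exhaustivity: at dawn is the only setting satisfying that background.
Fact (4) shares the background but with setting = at dusk; exhaustivity is violated.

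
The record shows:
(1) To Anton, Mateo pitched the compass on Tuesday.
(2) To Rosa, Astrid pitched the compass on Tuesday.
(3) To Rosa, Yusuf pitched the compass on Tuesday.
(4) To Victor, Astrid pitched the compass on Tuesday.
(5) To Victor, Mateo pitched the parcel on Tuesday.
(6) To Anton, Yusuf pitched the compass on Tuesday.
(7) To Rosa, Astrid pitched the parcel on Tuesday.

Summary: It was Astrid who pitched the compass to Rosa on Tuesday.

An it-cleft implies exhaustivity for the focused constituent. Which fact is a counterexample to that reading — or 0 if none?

The cleft puts "Astrid" in focus and presupposes the open proposition with same thing, recipient, setting (the compass / Rosa / on Tuesday).
The exhaustive reading says no other agent fits that background.
Fact (3) shares the background but with agent = Yusuf; exhaustivity is violated.

3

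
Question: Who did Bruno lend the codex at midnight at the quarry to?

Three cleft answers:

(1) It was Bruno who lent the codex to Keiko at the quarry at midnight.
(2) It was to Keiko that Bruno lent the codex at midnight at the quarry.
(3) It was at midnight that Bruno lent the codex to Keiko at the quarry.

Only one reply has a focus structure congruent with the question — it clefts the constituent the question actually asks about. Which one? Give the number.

2

The question word "who" targets the recipient.
Option (1) clefts "Bruno" — the subject (agent), not what was asked.
Option (2) clefts "to Keiko" — that matches what the question asks about.
Option (3) clefts "at midnight" — the time, not what was asked.
So the congruent reply is (2).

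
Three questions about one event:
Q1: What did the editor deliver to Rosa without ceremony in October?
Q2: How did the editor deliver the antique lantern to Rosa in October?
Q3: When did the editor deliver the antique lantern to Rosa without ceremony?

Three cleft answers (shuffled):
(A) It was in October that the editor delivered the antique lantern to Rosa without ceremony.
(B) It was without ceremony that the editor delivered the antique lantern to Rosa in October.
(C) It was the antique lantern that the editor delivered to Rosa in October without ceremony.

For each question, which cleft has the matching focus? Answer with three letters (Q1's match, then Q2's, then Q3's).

CBA

Q1 asks about the direct object; cleft (C) focuses "the antique lantern", which is the direct object — so Q1 → C.
Q2 asks about the manner; cleft (B) focuses "without ceremony", which is the manner — so Q2 → B.
Q3 asks about the time; cleft (A) focuses "in October", which is the time — so Q3 → A.
Mapping: Q1→C, Q2→B, Q3→A.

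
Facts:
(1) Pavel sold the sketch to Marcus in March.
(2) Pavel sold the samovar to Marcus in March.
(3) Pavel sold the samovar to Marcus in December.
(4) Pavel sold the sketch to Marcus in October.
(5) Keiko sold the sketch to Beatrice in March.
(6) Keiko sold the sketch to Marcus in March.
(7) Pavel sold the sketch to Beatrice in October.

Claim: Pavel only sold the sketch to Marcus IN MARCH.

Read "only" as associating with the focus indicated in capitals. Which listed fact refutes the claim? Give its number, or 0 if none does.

4

The capitals mark "in March" as focus. So "only" rules out other settings, with the rest (agent = Pavel, thing = the sketch, recipient = Marcus) as background.
Fact (4) matches on agent = Pavel, thing = the sketch, recipient = Marcus, but has setting = in October instead. That refutes the claim.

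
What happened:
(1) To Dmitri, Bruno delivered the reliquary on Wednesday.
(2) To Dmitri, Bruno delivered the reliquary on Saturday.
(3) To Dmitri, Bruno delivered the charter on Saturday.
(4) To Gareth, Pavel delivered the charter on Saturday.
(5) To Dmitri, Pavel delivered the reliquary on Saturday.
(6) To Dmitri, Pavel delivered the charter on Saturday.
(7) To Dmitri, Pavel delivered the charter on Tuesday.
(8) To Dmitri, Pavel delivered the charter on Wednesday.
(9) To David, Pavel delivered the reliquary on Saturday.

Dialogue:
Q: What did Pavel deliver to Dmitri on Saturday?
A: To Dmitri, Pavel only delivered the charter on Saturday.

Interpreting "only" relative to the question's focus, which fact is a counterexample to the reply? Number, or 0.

The question "What did ...?" targets the thing, so in the reply the focus falls on "the charter".
So "only" ranges over things; the rest (Pavel as agent and Dmitri as recipient and on Saturday as setting) is presupposed.
Fact (5) shares the background with a different thing (the reliquary) — counterexample.
(Fact (7) would refute a reading with focus on the setting — but that is not what the question asks.)

5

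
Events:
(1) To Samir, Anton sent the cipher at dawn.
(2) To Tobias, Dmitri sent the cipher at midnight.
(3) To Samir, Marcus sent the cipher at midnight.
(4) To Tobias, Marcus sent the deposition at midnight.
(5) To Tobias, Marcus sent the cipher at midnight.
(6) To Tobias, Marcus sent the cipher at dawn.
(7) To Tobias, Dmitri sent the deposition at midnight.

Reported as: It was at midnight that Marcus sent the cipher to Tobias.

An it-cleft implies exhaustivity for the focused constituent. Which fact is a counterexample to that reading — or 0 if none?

6

The cleft puts "at midnight" in focus and presupposes the open proposition with same agent, thing, recipient (Marcus / the cipher / Tobias).
Exhaustivity: at midnight is the only setting satisfying that background.
Fact (6) shares the background but with setting = at dawn; exhaustivity is violated.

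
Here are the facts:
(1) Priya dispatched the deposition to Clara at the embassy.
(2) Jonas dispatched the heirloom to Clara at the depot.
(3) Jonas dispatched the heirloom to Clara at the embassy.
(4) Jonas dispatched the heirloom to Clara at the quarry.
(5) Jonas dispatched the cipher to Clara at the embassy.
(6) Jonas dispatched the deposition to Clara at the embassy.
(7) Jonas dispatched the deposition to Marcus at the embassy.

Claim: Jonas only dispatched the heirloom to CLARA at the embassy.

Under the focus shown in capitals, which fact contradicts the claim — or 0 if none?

0

Focus (in capitals) is "Clara" — the recipient. "Only" excludes alternative recipients while holding fixed same agent, thing, setting (Jonas / the heirloom / at the embassy).
Every other fact changes something in the background, not just the recipient. Nothing refutes the claim.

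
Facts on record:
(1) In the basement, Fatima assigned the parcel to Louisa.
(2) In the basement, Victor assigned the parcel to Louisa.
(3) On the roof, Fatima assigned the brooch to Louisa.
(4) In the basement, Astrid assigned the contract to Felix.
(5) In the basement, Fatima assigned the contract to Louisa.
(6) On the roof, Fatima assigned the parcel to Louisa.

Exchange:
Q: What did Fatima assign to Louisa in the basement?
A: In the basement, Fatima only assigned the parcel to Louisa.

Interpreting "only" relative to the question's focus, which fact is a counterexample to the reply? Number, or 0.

5

The question "What did ...?" targets the thing, so in the reply the focus falls on "the parcel".
"Only" then excludes alternative things while the background — agent = Fatima, recipient = Louisa, setting = in the basement — is held fixed.
Fact (5) shares the background with a different thing (the contract) — counterexample.
(Fact (6) would refute a reading with focus on the setting — but that is not what the question asks.)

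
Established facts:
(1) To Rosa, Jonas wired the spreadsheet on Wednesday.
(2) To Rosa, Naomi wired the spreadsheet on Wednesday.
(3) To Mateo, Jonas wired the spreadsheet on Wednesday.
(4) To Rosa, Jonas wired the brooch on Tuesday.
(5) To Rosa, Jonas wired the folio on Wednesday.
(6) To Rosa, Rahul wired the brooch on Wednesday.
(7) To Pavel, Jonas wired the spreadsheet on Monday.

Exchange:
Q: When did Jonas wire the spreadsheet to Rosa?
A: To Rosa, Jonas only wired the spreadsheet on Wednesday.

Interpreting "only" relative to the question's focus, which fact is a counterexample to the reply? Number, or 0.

0

Answering "When did ...?" puts focus on the setting — here, "on Wednesday".
So "only" ranges over settings; the rest (Jonas as agent and the spreadsheet as thing and Rosa as recipient) is presupposed.
No listed fact shares that background with another setting. Nothing contradicts the reply.
(Fact (5) would refute a reading with focus on the thing — but that is not what the question asks.)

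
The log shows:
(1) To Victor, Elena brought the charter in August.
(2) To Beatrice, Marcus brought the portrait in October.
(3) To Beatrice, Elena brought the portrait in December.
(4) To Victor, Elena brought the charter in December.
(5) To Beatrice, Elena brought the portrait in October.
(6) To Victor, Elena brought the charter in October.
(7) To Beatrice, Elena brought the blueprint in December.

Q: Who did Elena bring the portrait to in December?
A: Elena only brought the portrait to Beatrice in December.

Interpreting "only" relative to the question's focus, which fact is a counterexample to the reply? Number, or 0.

0

The question "Who did ... to ...?" targets the recipient, so in the reply the focus falls on "Beatrice".
So "only" ranges over recipients; the rest (same agent, thing, setting (Elena / the portrait / in December)) is presupposed.
No listed fact shares that background with another recipient. Nothing contradicts the reply.
(Fact (5) would refute a reading with focus on the setting — but that is not what the question asks.)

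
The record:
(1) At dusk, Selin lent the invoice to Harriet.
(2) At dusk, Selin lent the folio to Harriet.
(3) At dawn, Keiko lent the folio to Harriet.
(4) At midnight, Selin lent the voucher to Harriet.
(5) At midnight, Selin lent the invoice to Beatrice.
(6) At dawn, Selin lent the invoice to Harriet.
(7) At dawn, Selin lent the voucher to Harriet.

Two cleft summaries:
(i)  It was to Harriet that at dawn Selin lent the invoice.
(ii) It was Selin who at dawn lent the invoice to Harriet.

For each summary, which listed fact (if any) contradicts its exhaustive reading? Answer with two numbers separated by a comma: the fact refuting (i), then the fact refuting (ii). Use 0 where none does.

0, 0

Summary (i) focuses "Harriet" (the recipient); background agent = Selin, thing = the invoice, setting = at dawn. No fact matches that background with a different recipient, so 0.
Summary (ii) focuses "Selin" (the agent); background thing = the invoice, recipient = Harriet, setting = at dawn. No fact matches that background with a different agent, so 0.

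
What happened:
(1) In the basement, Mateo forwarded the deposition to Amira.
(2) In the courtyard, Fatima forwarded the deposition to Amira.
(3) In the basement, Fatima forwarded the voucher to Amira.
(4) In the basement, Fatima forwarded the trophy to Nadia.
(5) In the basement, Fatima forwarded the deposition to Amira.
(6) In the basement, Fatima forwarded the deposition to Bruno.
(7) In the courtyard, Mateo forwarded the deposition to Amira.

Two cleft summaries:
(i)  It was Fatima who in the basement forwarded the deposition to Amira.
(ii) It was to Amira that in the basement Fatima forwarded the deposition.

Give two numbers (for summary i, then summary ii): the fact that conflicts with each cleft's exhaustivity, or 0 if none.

(i): focus "Fatima". Looking for same thing, recipient, setting (the deposition / Amira / in the basement) with some other agent — fact (1) has Mateo there. Refuted.
(ii): focus "Amira". Looking for same agent, thing, setting (Fatima / the deposition / in the basement) with some other recipient — fact (6) has Bruno there. Refuted.

1, 6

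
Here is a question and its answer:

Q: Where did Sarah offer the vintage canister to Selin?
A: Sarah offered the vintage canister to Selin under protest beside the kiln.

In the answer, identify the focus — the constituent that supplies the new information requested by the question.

beside the kiln

The wh-word "where" asks about the location.
In the answer, "Sarah", "the vintage canister" and "to Selin" are given — repeated from the question.
"under protest" is also new, but it specifies the manner, which is not what the question asks about — so it is not the focus.
The constituent filling the location gap is "beside the kiln"; that is the focus.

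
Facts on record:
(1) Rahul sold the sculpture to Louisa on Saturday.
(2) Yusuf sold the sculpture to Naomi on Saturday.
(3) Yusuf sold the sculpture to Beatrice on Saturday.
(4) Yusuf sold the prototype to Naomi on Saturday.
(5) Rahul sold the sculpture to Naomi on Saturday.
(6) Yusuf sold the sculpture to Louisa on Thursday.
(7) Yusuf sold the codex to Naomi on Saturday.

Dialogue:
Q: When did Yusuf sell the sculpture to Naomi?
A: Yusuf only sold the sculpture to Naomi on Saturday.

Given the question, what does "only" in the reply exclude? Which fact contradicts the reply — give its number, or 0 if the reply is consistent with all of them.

The question "When did ...?" targets the setting, so in the reply the focus falls on "on Saturday".
So "only" ranges over settings; the rest (agent = Yusuf, thing = the sculpture, recipient = Naomi) is presupposed.
No listed fact shares that background with another setting. Nothing contradicts the reply.
(Fact (4) would refute a reading with focus on the thing — but that is not what the question asks.)

0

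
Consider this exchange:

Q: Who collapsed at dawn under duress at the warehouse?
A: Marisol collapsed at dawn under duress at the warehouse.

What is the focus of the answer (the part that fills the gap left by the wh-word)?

Marisol

The wh-word "who" asks about the subject (agent).
In the answer, "under duress", "at dawn" and "at the warehouse" are given — repeated from the question.
The constituent filling the subject (agent) gap is "Marisol"; that is the focus and would carry nuclear stress.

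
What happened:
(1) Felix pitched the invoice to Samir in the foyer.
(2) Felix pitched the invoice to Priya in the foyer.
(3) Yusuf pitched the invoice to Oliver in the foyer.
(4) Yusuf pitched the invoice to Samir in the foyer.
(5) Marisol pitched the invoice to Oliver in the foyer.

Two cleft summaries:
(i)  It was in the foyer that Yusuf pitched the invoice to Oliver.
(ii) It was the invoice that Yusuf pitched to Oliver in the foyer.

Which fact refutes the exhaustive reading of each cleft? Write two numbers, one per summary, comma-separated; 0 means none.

(i): focus "in the foyer". No fact shares same agent, thing, recipient (Yusuf / the invoice / Oliver) with a different setting. 0.
(ii): focus "the invoice". No fact shares same agent, recipient, setting (Yusuf / Oliver / in the foyer) with a different thing. 0.

0, 0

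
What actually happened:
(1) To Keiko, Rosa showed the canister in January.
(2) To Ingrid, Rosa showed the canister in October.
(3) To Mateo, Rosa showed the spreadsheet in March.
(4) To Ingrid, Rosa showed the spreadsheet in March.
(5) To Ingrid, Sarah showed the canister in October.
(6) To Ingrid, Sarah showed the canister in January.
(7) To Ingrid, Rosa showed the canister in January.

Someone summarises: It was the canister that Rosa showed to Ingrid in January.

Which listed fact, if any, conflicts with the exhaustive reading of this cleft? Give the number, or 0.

The cleft puts "the canister" in focus and presupposes the open proposition with Rosa as agent and Ingrid as recipient and in January as setting.
The exhaustive reading says no other thing fits that background.
No listed fact matches the background with a different thing. Exhaustivity holds.

0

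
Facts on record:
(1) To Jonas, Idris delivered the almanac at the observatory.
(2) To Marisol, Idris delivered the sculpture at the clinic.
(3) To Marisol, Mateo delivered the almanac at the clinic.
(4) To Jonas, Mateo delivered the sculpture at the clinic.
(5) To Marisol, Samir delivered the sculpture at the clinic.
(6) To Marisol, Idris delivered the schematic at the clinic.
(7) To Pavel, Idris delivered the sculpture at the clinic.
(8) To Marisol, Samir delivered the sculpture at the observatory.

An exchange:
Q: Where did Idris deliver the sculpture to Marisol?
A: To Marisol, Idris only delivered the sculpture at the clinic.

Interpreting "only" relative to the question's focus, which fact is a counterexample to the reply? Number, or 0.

0

The question "Where did ...?" targets the setting, so in the reply the focus falls on "at the clinic".
"Only" then excludes alternative settings while the background — same agent, thing, recipient (Idris / the sculpture / Marisol) — is held fixed.
No fact keeps same agent, thing, recipient (Idris / the sculpture / Marisol) while changing the setting; every other fact differs on something backgrounded. The reply stands.
(Fact (7) would refute a reading with focus on the recipient — but that is not what the question asks.)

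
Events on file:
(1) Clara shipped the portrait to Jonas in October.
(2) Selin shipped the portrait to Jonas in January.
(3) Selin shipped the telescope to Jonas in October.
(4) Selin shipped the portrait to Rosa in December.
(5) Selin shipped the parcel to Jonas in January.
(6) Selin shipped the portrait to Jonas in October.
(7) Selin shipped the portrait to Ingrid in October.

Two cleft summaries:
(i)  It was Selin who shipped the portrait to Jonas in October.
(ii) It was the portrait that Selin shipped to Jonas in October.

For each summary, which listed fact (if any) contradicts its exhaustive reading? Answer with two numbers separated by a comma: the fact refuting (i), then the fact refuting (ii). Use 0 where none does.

1, 3

(i): focus "Selin". Looking for same thing, recipient, setting (the portrait / Jonas / in October) with some other agent — fact (1) has Clara there. Refuted.
(ii): focus "the portrait". Looking for same agent, recipient, setting (Selin / Jonas / in October) with some other thing — fact (3) has the telescope there. Refuted.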